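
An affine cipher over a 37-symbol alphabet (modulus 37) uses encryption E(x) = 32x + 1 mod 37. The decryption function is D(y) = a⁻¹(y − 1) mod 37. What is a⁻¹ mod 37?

Run Euclid on (37, 32):
37 = 1×32 + 5
32 = 6×5 + 2
5 = 2×2 + 1
2 = 2×1 + 0
Since gcd(32, 37) = 1, back-substitute to write 1 as a combination:
1 = 5 − 2·2
1 = −2·32 + 13·5
1 = 13·37 − 15·32
So 32·(-15) ≡ 1 (mod 37), and -15 ≡ 22 (mod 37).

22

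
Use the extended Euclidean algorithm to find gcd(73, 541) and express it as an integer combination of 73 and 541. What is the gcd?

1

Euclidean algorithm:
541 = 7*73 + 30
73 = 2*30 + 13
30 = 2*13 + 4
13 = 3*4 + 1
4 = 4*1 + 0
gcd(73, 541) = 1.
Back-substituting:
1 = 13 − 3·4
1 = −3·30 + 7·13
1 = 7·73 − 17·30
1 = −17·541 + 126·73
So 1 = (-17)·541 + (126)·73.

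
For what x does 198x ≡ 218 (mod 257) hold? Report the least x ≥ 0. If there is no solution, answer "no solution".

First find gcd(198, 257):
257 = 1×198 + 59
198 = 3×59 + 21
59 = 2×21 + 17
21 = 1×17 + 4
17 = 4×4 + 1
4 = 4×1 + 0
gcd = 1, so a unique solution mod 257 exists.
Back-substitute for the Bézout coefficients:
1 = 17 − 4·4
1 = −4·21 + 5·17
1 = 5·59 − 14·21
1 = −14·198 + 47·59
1 = 47·257 − 61·198
So 198·(-61) ≡ 1 (mod 257), giving 198⁻¹ ≡ 196.
x ≡ 198⁻¹·218 ≡ 196·218 ≡ 66 (mod 257).

66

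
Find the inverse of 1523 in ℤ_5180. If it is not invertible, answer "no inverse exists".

4027

Extended Euclidean algorithm:
5180 = 3*1523 + 611
1523 = 2*611 + 301
611 = 2*301 + 9
301 = 33*9 + 4
9 = 2*4 + 1
4 = 4*1 + 0
The gcd is 1. Working backward:
1 = 9 − 2·4
1 = −2·301 + 67·9
1 = 67·611 − 136·301
1 = −136·1523 + 339·611
1 = 339·5180 − 1153·1523
Hence 1523⁻¹ ≡ -1153 ≡ 4027 (mod 5180).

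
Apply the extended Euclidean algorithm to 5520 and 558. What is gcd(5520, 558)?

6

Repeated division:
5520 = 9*558 + 498
558 = 1*498 + 60
498 = 8*60 + 18
60 = 3*18 + 6
18 = 3*6 + 0
gcd(5520, 558) = 6.
Express as a combination:
6 = 60 − 3·18
6 = −3·498 + 25·60
6 = 25·558 − 28·498
6 = −28·5520 + 277·558
So 6 = (-28)·5520 + (277)·558.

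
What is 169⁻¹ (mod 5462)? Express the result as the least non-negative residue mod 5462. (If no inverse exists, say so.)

Apply the Euclidean algorithm to 5462 and 169:
5462 = 32×169 + 54
169 = 3×54 + 7
54 = 7×7 + 5
7 = 1×5 + 2
5 = 2×2 + 1
2 = 2×1 + 0
gcd = 1, so the inverse exists. Back-substitute:
1 = 5 − 2·2
1 = −2·7 + 3·5
1 = 3·54 − 23·7
1 = −23·169 + 72·54
1 = 72·5462 − 2327·169
Thus 169·(-2327) ≡ 1 (mod 5462); reducing, -2327 mod 5462 = 3135.

3135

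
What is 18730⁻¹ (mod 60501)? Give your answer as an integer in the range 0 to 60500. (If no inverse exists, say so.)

41569

Extended Euclidean algorithm:
60501 = 3*18730 + 4311
18730 = 4*4311 + 1486
4311 = 2*1486 + 1339
1486 = 1*1339 + 147
1339 = 9*147 + 16
147 = 9*16 + 3
16 = 5*3 + 1
3 = 3*1 + 0
Since gcd(18730, 60501) = 1, back-substitute to write 1 as a combination:
1 = 16 − 5·3
1 = −5·147 + 46·16
1 = 46·1339 − 419·147
1 = −419·1486 + 465·1339
1 = 465·4311 − 1349·1486
1 = −1349·18730 + 5861·4311
1 = 5861·60501 − 18932·18730
So 18730·(-18932) ≡ 1 (mod 60501), and -18932 ≡ 41569 (mod 60501).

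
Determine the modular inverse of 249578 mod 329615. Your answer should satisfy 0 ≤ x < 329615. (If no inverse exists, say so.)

315897

Extended Euclidean algorithm:
329615 = 1*249578 + 80037
249578 = 3*80037 + 9467
80037 = 8*9467 + 4301
9467 = 2*4301 + 865
4301 = 4*865 + 841
865 = 1*841 + 24
841 = 35*24 + 1
24 = 24*1 + 0
gcd = 1, so the inverse exists. Back-substitute:
1 = 841 − 35·24
1 = −35·865 + 36·841
1 = 36·4301 − 179·865
1 = −179·9467 + 394·4301
1 = 394·80037 − 3331·9467
1 = −3331·249578 + 10387·80037
1 = 10387·329615 − 13718·249578
Thus 249578·(-13718) ≡ 1 (mod 329615); reducing, -13718 mod 329615 = 315897.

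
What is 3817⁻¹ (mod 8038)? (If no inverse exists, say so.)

Run Euclid on (8038, 3817):
8038 = 2×3817 + 404
3817 = 9×404 + 181
404 = 2×181 + 42
181 = 4×42 + 13
42 = 3×13 + 3
13 = 4×3 + 1
3 = 3×1 + 0
The gcd is 1. Working backward:
1 = 13 − 4·3
1 = −4·42 + 13·13
1 = 13·181 − 56·42
1 = −56·404 + 125·181
1 = 125·3817 − 1181·404
1 = −1181·8038 + 2487·3817
So 3817·2487 ≡ 1 (mod 8038).

2487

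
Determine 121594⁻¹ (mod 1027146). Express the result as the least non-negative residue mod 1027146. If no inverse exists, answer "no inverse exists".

Euclidean algorithm on 1027146, 121594:
1027146 = 8*121594 + 54394
121594 = 2*54394 + 12806
54394 = 4*12806 + 3170
12806 = 4*3170 + 126
3170 = 25*126 + 20
126 = 6*20 + 6
20 = 3*6 + 2
6 = 3*2 + 0
gcd(121594, 1027146) = 2 ≠ 1, so 121594 has no multiplicative inverse modulo 1027146.

no inverse exists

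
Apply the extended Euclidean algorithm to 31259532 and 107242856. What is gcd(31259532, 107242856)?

Repeated division:
107242856 = 3×31259532 + 13464260
31259532 = 2×13464260 + 4331012
13464260 = 3×4331012 + 471224
4331012 = 9×471224 + 89996
471224 = 5×89996 + 21244
89996 = 4×21244 + 5020
21244 = 4×5020 + 1164
5020 = 4×1164 + 364
1164 = 3×364 + 72
364 = 5×72 + 4
72 = 18×4 + 0
gcd(31259532, 107242856) = 4.
Working backward:
4 = 364 − 5·72
4 = −5·1164 + 16·364
4 = 16·5020 − 69·1164
4 = −69·21244 + 292·5020
4 = 292·89996 − 1237·21244
4 = −1237·471224 + 6477·89996
4 = 6477·4331012 − 59530·471224
4 = −59530·13464260 + 185067·4331012
4 = 185067·31259532 − 429664·13464260
4 = −429664·107242856 + 1474059·31259532
So 4 = (-429664)·107242856 + (1474059)·31259532.

4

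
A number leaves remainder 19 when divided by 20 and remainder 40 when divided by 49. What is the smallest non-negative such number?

Write x = 19 + 20·k. Then 20·k ≡ 40 − 19 ≡ 21 (mod 49).
Need 20⁻¹ mod 49. Extended Euclid on (49, 20):
49 = 2·20 + 9
20 = 2·9 + 2
9 = 4·2 + 1
2 = 2·1 + 0
Back-substitute:
1 = 9 − 4·2
1 = −4·20 + 9·9
1 = 9·49 − 22·20
20⁻¹ ≡ 27 (mod 49), so k ≡ 27·21 ≡ 28 (mod 49).
x = 19 + 20·28 = 579.

579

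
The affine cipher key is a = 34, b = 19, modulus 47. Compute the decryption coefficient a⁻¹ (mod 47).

Run Euclid on (47, 34):
47 = 1×34 + 13
34 = 2×13 + 8
13 = 1×8 + 5
8 = 1×5 + 3
5 = 1×3 + 2
3 = 1×2 + 1
2 = 2×1 + 0
The gcd is 1. Working backward:
1 = 3 − 2
1 = −5 + 2·3
1 = 2·8 − 3·5
1 = −3·13 + 5·8
1 = 5·34 − 13·13
1 = −13·47 + 18·34
So 34·18 ≡ 1 (mod 47).

18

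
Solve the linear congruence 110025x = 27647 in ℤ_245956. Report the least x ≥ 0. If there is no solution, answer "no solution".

111355

First find gcd(110025, 245956):
245956 = 2×110025 + 25906
110025 = 4×25906 + 6401
25906 = 4×6401 + 302
6401 = 21×302 + 59
302 = 5×59 + 7
59 = 8×7 + 3
7 = 2×3 + 1
3 = 3×1 + 0
gcd = 1, so a unique solution mod 245956 exists.
Back-substitute for the Bézout coefficients:
1 = 7 − 2·3
1 = −2·59 + 17·7
1 = 17·302 − 87·59
1 = −87·6401 + 1844·302
1 = 1844·25906 − 7463·6401
1 = −7463·110025 + 31696·25906
1 = 31696·245956 − 70855·110025
So 110025·(-70855) ≡ 1 (mod 245956), giving 110025⁻¹ ≡ 175101.
x ≡ 110025⁻¹·27647 ≡ 175101·27647 ≡ 111355 (mod 245956).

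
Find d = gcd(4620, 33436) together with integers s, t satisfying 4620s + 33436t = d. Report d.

4

Repeated division:
33436 = 7*4620 + 1096
4620 = 4*1096 + 236
1096 = 4*236 + 152
236 = 1*152 + 84
152 = 1*84 + 68
84 = 1*68 + 16
68 = 4*16 + 4
16 = 4*4 + 0
gcd(4620, 33436) = 4.
Express as a combination:
4 = 68 − 4·16
4 = −4·84 + 5·68
4 = 5·152 − 9·84
4 = −9·236 + 14·152
4 = 14·1096 − 65·236
4 = −65·4620 + 274·1096
4 = 274·33436 − 1983·4620
So 4 = (274)·33436 + (-1983)·4620.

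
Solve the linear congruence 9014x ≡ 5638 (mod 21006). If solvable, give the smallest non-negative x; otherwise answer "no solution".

8108

First find gcd(9014, 21006):
21006 = 2·9014 + 2978
9014 = 3·2978 + 80
2978 = 37·80 + 18
80 = 4·18 + 8
18 = 2·8 + 2
8 = 4·2 + 0
gcd = 2 and 2 | 5638, so solutions exist. Divide through by 2: 4507x ≡ 2819 (mod 10503).
Now find 4507⁻¹ mod 10503:
10503 = 2·4507 + 1489
4507 = 3·1489 + 40
1489 = 37·40 + 9
40 = 4·9 + 4
9 = 2·4 + 1
4 = 4·1 + 0
Back-substitute:
1 = 9 − 2·4
1 = −2·40 + 9·9
1 = 9·1489 − 335·40
1 = −335·4507 + 1014·1489
1 = 1014·10503 − 2363·4507
So 4507·(-2363) ≡ 1 (mod 10503), i.e. 4507⁻¹ ≡ 8140.
Then x ≡ 8140·2819 ≡ 8108 (mod 10503); the smallest non-negative solution is x = 8108.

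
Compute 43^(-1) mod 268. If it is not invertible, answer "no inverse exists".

Run Euclid on (268, 43):
268 = 6·43 + 10
43 = 4·10 + 3
10 = 3·3 + 1
3 = 3·1 + 0
gcd = 1, so the inverse exists. Back-substitute:
1 = 10 − 3·3
1 = −3·43 + 13·10
1 = 13·268 − 81·43
So 43·(-81) ≡ 1 (mod 268), and -81 ≡ 187 (mod 268).

187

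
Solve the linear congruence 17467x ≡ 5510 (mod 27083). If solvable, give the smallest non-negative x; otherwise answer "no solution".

15642

First find gcd(17467, 27083):
27083 = 1×17467 + 9616
17467 = 1×9616 + 7851
9616 = 1×7851 + 1765
7851 = 4×1765 + 791
1765 = 2×791 + 183
791 = 4×183 + 59
183 = 3×59 + 6
59 = 9×6 + 5
6 = 1×5 + 1
5 = 5×1 + 0
gcd = 1, so a unique solution mod 27083 exists.
Back-substitute for the Bézout coefficients:
1 = 6 − 5
1 = −59 + 10·6
1 = 10·183 − 31·59
1 = −31·791 + 134·183
1 = 134·1765 − 299·791
1 = −299·7851 + 1330·1765
1 = 1330·9616 − 1629·7851
1 = −1629·17467 + 2959·9616
1 = 2959·27083 − 4588·17467
So 17467·(-4588) ≡ 1 (mod 27083), giving 17467⁻¹ ≡ 22495.
x ≡ 17467⁻¹·5510 ≡ 22495·5510 ≡ 15642 (mod 27083).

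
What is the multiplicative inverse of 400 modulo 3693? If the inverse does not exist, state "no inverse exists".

Apply the Euclidean algorithm to 3693 and 400:
3693 = 9·400 + 93
400 = 4·93 + 28
93 = 3·28 + 9
28 = 3·9 + 1
9 = 9·1 + 0
Since gcd(400, 3693) = 1, back-substitute to write 1 as a combination:
1 = 28 − 3·9
1 = −3·93 + 10·28
1 = 10·400 − 43·93
1 = −43·3693 + 397·400
So 400·397 ≡ 1 (mod 3693).

397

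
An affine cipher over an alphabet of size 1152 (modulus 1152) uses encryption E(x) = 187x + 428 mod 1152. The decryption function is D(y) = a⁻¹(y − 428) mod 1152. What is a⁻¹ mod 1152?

499

gcd(1152, 187) by repeated division:
1152 = 6*187 + 30
187 = 6*30 + 7
30 = 4*7 + 2
7 = 3*2 + 1
2 = 2*1 + 0
Since gcd(187, 1152) = 1, back-substitute to write 1 as a combination:
1 = 7 − 3·2
1 = −3·30 + 13·7
1 = 13·187 − 81·30
1 = −81·1152 + 499·187
So 187·499 ≡ 1 (mod 1152).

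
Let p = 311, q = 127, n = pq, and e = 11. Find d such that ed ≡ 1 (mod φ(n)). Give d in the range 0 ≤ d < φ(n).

φ(n) = (p−1)(q−1) = 310·126 = 39060.
Need d with 11·d ≡ 1 (mod 39060). Apply the extended Euclidean algorithm:
39060 = 3550·11 + 10
11 = 1·10 + 1
10 = 10·1 + 0
Back-substitute:
1 = 11 − 10
1 = −39060 + 3551·11
So 11·3551 ≡ 1 (mod 39060), hence d = 3551.

3551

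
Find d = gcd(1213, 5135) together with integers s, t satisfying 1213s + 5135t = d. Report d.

Apply Euclid's algorithm to 5135 and 1213:
5135 = 4×1213 + 283
1213 = 4×283 + 81
283 = 3×81 + 40
81 = 2×40 + 1
40 = 40×1 + 0
gcd(1213, 5135) = 1.
Express as a combination:
1 = 81 − 2·40
1 = −2·283 + 7·81
1 = 7·1213 − 30·283
1 = −30·5135 + 127·1213
So 1 = (-30)·5135 + (127)·1213.

1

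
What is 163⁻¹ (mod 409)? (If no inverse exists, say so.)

gcd(409, 163) by repeated division:
409 = 2·163 + 83
163 = 1·83 + 80
83 = 1·80 + 3
80 = 26·3 + 2
3 = 1·2 + 1
2 = 2·1 + 0
gcd = 1, so the inverse exists. Back-substitute:
1 = 3 − 2
1 = −80 + 27·3
1 = 27·83 − 28·80
1 = −28·163 + 55·83
1 = 55·409 − 138·163
Hence 163⁻¹ ≡ -138 ≡ 271 (mod 409).

271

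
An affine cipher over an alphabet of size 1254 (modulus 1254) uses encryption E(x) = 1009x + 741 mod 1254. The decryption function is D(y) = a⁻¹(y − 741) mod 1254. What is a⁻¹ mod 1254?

gcd(1254, 1009) by repeated division:
1254 = 1*1009 + 245
1009 = 4*245 + 29
245 = 8*29 + 13
29 = 2*13 + 3
13 = 4*3 + 1
3 = 3*1 + 0
gcd = 1, so the inverse exists. Back-substitute:
1 = 13 − 4·3
1 = −4·29 + 9·13
1 = 9·245 − 76·29
1 = −76·1009 + 313·245
1 = 313·1254 − 389·1009
Hence 1009⁻¹ ≡ -389 ≡ 865 (mod 1254).

865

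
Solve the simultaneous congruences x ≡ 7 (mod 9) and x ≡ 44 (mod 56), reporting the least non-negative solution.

Write x = 7 + 9·k. Then 9·k ≡ 44 − 7 ≡ 37 (mod 56).
Need 9⁻¹ mod 56. Extended Euclid on (56, 9):
56 = 6*9 + 2
9 = 4*2 + 1
2 = 2*1 + 0
Back-substitute:
1 = 9 − 4·2
1 = −4·56 + 25·9
9⁻¹ ≡ 25 (mod 56), so k ≡ 25·37 ≡ 29 (mod 56).
x = 7 + 9·29 = 268.

268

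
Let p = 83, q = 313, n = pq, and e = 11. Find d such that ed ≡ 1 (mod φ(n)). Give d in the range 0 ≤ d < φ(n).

φ(n) = (p−1)(q−1) = 82·312 = 25584.
Need d with 11·d ≡ 1 (mod 25584). Apply the extended Euclidean algorithm:
25584 = 2325*11 + 9
11 = 1*9 + 2
9 = 4*2 + 1
2 = 2*1 + 0
Back-substitute:
1 = 9 − 4·2
1 = −4·11 + 5·9
1 = 5·25584 − 11629·11
So 11·(-11629) ≡ 1 (mod 25584), hence d ≡ -11629 ≡ 13955 (mod 25584).

13955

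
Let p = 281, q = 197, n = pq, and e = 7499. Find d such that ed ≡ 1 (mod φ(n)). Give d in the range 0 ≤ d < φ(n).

28739

φ(n) = (p−1)(q−1) = 280·196 = 54880.
Need d with 7499·d ≡ 1 (mod 54880). Apply the extended Euclidean algorithm:
54880 = 7×7499 + 2387
7499 = 3×2387 + 338
2387 = 7×338 + 21
338 = 16×21 + 2
21 = 10×2 + 1
2 = 2×1 + 0
Back-substitute:
1 = 21 − 10·2
1 = −10·338 + 161·21
1 = 161·2387 − 1137·338
1 = −1137·7499 + 3572·2387
1 = 3572·54880 − 26141·7499
So 7499·(-26141) ≡ 1 (mod 54880), hence d ≡ -26141 ≡ 28739 (mod 54880).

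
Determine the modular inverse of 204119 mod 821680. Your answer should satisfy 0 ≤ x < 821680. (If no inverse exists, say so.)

194999

Apply the Euclidean algorithm to 821680 and 204119:
821680 = 4*204119 + 5204
204119 = 39*5204 + 1163
5204 = 4*1163 + 552
1163 = 2*552 + 59
552 = 9*59 + 21
59 = 2*21 + 17
21 = 1*17 + 4
17 = 4*4 + 1
4 = 4*1 + 0
gcd = 1, so the inverse exists. Back-substitute:
1 = 17 − 4·4
1 = −4·21 + 5·17
1 = 5·59 − 14·21
1 = −14·552 + 131·59
1 = 131·1163 − 276·552
1 = −276·5204 + 1235·1163
1 = 1235·204119 − 48441·5204
1 = −48441·821680 + 194999·204119
So 204119·194999 ≡ 1 (mod 821680).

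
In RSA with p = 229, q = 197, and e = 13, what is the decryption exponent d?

φ(n) = (p−1)(q−1) = 228·196 = 44688.
Need d with 13·d ≡ 1 (mod 44688). Apply the extended Euclidean algorithm:
44688 = 3437*13 + 7
13 = 1*7 + 6
7 = 1*6 + 1
6 = 6*1 + 0
Back-substitute:
1 = 7 − 6
1 = −13 + 2·7
1 = 2·44688 − 6875·13
So 13·(-6875) ≡ 1 (mod 44688), hence d ≡ -6875 ≡ 37813 (mod 44688).

37813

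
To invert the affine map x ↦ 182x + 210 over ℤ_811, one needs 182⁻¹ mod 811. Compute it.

254

Apply the Euclidean algorithm to 811 and 182:
811 = 4×182 + 83
182 = 2×83 + 16
83 = 5×16 + 3
16 = 5×3 + 1
3 = 3×1 + 0
Since gcd(182, 811) = 1, back-substitute to write 1 as a combination:
1 = 16 − 5·3
1 = −5·83 + 26·16
1 = 26·182 − 57·83
1 = −57·811 + 254·182
So 182·254 ≡ 1 (mod 811).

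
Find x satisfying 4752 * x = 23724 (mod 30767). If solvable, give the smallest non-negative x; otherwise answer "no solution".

gcd(4752, 30767):
30767 = 6*4752 + 2255
4752 = 2*2255 + 242
2255 = 9*242 + 77
242 = 3*77 + 11
77 = 7*11 + 0
gcd = 11, but 11 ∤ 23724, so the congruence has no solution.

no solution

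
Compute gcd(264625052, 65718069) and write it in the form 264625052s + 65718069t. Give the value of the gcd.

1

Apply Euclid's algorithm to 264625052 and 65718069:
264625052 = 4×65718069 + 1752776
65718069 = 37×1752776 + 865357
1752776 = 2×865357 + 22062
865357 = 39×22062 + 4939
22062 = 4×4939 + 2306
4939 = 2×2306 + 327
2306 = 7×327 + 17
327 = 19×17 + 4
17 = 4×4 + 1
4 = 4×1 + 0
gcd(264625052, 65718069) = 1.
Back-substituting:
1 = 17 − 4·4
1 = −4·327 + 77·17
1 = 77·2306 − 543·327
1 = −543·4939 + 1163·2306
1 = 1163·22062 − 5195·4939
1 = −5195·865357 + 203768·22062
1 = 203768·1752776 − 412731·865357
1 = −412731·65718069 + 15474815·1752776
1 = 15474815·264625052 − 62311991·65718069
So 1 = (15474815)·264625052 + (-62311991)·65718069.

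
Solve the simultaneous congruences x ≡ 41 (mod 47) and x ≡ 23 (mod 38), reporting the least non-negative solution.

Write x = 41 + 47·k. Then 47·k ≡ 23 − 41 ≡ 20 (mod 38).
Need 47⁻¹ mod 38. Extended Euclid on (38, 9):
38 = 4*9 + 2
9 = 4*2 + 1
2 = 2*1 + 0
Back-substitute:
1 = 9 − 4·2
1 = −4·38 + 17·9
47⁻¹ ≡ 17 (mod 38), so k ≡ 17·20 ≡ 36 (mod 38).
x = 41 + 47·36 = 1733.

1733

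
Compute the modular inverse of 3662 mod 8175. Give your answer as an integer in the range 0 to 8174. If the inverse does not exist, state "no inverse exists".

2123

gcd(8175, 3662) by repeated division:
8175 = 2·3662 + 851
3662 = 4·851 + 258
851 = 3·258 + 77
258 = 3·77 + 27
77 = 2·27 + 23
27 = 1·23 + 4
23 = 5·4 + 3
4 = 1·3 + 1
3 = 3·1 + 0
The gcd is 1. Working backward:
1 = 4 − 3
1 = −23 + 6·4
1 = 6·27 − 7·23
1 = −7·77 + 20·27
1 = 20·258 − 67·77
1 = −67·851 + 221·258
1 = 221·3662 − 951·851
1 = −951·8175 + 2123·3662
So 3662·2123 ≡ 1 (mod 8175).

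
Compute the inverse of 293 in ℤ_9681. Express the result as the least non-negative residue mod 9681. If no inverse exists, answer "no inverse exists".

Run Euclid on (9681, 293):
9681 = 33*293 + 12
293 = 24*12 + 5
12 = 2*5 + 2
5 = 2*2 + 1
2 = 2*1 + 0
gcd = 1, so the inverse exists. Back-substitute:
1 = 5 − 2·2
1 = −2·12 + 5·5
1 = 5·293 − 122·12
1 = −122·9681 + 4031·293
So 293·4031 ≡ 1 (mod 9681).

4031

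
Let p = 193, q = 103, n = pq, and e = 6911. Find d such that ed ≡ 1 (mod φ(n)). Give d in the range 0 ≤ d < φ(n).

13823

φ(n) = (p−1)(q−1) = 192·102 = 19584.
Need d with 6911·d ≡ 1 (mod 19584). Apply the extended Euclidean algorithm:
19584 = 2*6911 + 5762
6911 = 1*5762 + 1149
5762 = 5*1149 + 17
1149 = 67*17 + 10
17 = 1*10 + 7
10 = 1*7 + 3
7 = 2*3 + 1
3 = 3*1 + 0
Back-substitute:
1 = 7 − 2·3
1 = −2·10 + 3·7
1 = 3·17 − 5·10
1 = −5·1149 + 338·17
1 = 338·5762 − 1695·1149
1 = −1695·6911 + 2033·5762
1 = 2033·19584 − 5761·6911
So 6911·(-5761) ≡ 1 (mod 19584), hence d ≡ -5761 ≡ 13823 (mod 19584).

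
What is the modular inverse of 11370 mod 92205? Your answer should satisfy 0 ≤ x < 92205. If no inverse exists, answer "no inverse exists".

no inverse exists

Euclidean algorithm on 92205, 11370:
92205 = 8*11370 + 1245
11370 = 9*1245 + 165
1245 = 7*165 + 90
165 = 1*90 + 75
90 = 1*75 + 15
75 = 5*15 + 0
The gcd is 15, not 1, hence no inverse exists.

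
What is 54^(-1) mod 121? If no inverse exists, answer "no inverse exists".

Apply the Euclidean algorithm to 121 and 54:
121 = 2×54 + 13
54 = 4×13 + 2
13 = 6×2 + 1
2 = 2×1 + 0
gcd = 1, so the inverse exists. Back-substitute:
1 = 13 − 6·2
1 = −6·54 + 25·13
1 = 25·121 − 56·54
So 54·(-56) ≡ 1 (mod 121), and -56 ≡ 65 (mod 121).

65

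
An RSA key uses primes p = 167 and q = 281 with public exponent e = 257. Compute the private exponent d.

φ(n) = (p−1)(q−1) = 166·280 = 46480.
Need d with 257·d ≡ 1 (mod 46480). Apply the extended Euclidean algorithm:
46480 = 180*257 + 220
257 = 1*220 + 37
220 = 5*37 + 35
37 = 1*35 + 2
35 = 17*2 + 1
2 = 2*1 + 0
Back-substitute:
1 = 35 − 17·2
1 = −17·37 + 18·35
1 = 18·220 − 107·37
1 = −107·257 + 125·220
1 = 125·46480 − 22607·257
So 257·(-22607) ≡ 1 (mod 46480), hence d ≡ -22607 ≡ 23873 (mod 46480).

23873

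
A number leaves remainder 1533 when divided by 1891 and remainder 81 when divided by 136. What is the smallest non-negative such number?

54481

Write x = 1533 + 1891·k. Then 1891·k ≡ 81 − 1533 ≡ 44 (mod 136).
Need 1891⁻¹ mod 136. Extended Euclid on (136, 123):
136 = 1*123 + 13
123 = 9*13 + 6
13 = 2*6 + 1
6 = 6*1 + 0
Back-substitute:
1 = 13 − 2·6
1 = −2·123 + 19·13
1 = 19·136 − 21·123
1891⁻¹ ≡ 115 (mod 136), so k ≡ 115·44 ≡ 28 (mod 136).
x = 1533 + 1891·28 = 54481.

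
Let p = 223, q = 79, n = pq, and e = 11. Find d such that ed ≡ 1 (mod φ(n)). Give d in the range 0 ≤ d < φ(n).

φ(n) = (p−1)(q−1) = 222·78 = 17316.
Need d with 11·d ≡ 1 (mod 17316). Apply the extended Euclidean algorithm:
17316 = 1574·11 + 2
11 = 5·2 + 1
2 = 2·1 + 0
Back-substitute:
1 = 11 − 5·2
1 = −5·17316 + 7871·11
So 11·7871 ≡ 1 (mod 17316), hence d = 7871.

7871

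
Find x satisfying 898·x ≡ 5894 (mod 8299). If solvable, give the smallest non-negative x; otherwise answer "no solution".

First find gcd(898, 8299):
8299 = 9*898 + 217
898 = 4*217 + 30
217 = 7*30 + 7
30 = 4*7 + 2
7 = 3*2 + 1
2 = 2*1 + 0
gcd = 1, so a unique solution mod 8299 exists.
Back-substitute for the Bézout coefficients:
1 = 7 − 3·2
1 = −3·30 + 13·7
1 = 13·217 − 94·30
1 = −94·898 + 389·217
1 = 389·8299 − 3595·898
So 898·(-3595) ≡ 1 (mod 8299), giving 898⁻¹ ≡ 4704.
x ≡ 898⁻¹·5894 ≡ 4704·5894 ≡ 6716 (mod 8299).

6716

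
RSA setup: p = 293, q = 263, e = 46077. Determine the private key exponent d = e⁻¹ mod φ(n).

46621

φ(n) = (p−1)(q−1) = 292·262 = 76504.
Need d with 46077·d ≡ 1 (mod 76504). Apply the extended Euclidean algorithm:
76504 = 1·46077 + 30427
46077 = 1·30427 + 15650
30427 = 1·15650 + 14777
15650 = 1·14777 + 873
14777 = 16·873 + 809
873 = 1·809 + 64
809 = 12·64 + 41
64 = 1·41 + 23
41 = 1·23 + 18
23 = 1·18 + 5
18 = 3·5 + 3
5 = 1·3 + 2
3 = 1·2 + 1
2 = 2·1 + 0
Back-substitute:
1 = 3 − 2
1 = −5 + 2·3
1 = 2·18 − 7·5
1 = −7·23 + 9·18
1 = 9·41 − 16·23
1 = −16·64 + 25·41
1 = 25·809 − 316·64
1 = −316·873 + 341·809
1 = 341·14777 − 5772·873
1 = −5772·15650 + 6113·14777
1 = 6113·30427 − 11885·15650
1 = −11885·46077 + 17998·30427
1 = 17998·76504 − 29883·46077
So 46077·(-29883) ≡ 1 (mod 76504), hence d ≡ -29883 ≡ 46621 (mod 76504).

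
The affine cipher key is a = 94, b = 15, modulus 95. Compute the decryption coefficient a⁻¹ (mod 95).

Extended Euclidean algorithm:
95 = 1·94 + 1
94 = 94·1 + 0
gcd = 1, so the inverse exists. Back-substitute:
1 = 95 − 94
Hence 94⁻¹ ≡ -1 ≡ 94 (mod 95).

94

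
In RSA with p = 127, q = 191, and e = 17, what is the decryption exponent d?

φ(n) = (p−1)(q−1) = 126·190 = 23940.
Need d with 17·d ≡ 1 (mod 23940). Apply the extended Euclidean algorithm:
23940 = 1408×17 + 4
17 = 4×4 + 1
4 = 4×1 + 0
Back-substitute:
1 = 17 − 4·4
1 = −4·23940 + 5633·17
So 17·5633 ≡ 1 (mod 23940), hence d = 5633.

5633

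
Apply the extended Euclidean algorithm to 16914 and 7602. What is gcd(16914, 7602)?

Euclidean algorithm:
16914 = 2·7602 + 1710
7602 = 4·1710 + 762
1710 = 2·762 + 186
762 = 4·186 + 18
186 = 10·18 + 6
18 = 3·6 + 0
gcd(16914, 7602) = 6.
Back-substituting:
6 = 186 − 10·18
6 = −10·762 + 41·186
6 = 41·1710 − 92·762
6 = −92·7602 + 409·1710
6 = 409·16914 − 910·7602
So 6 = (409)·16914 + (-910)·7602.

6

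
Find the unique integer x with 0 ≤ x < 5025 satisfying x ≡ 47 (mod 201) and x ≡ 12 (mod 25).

Write x = 47 + 201·k. Then 201·k ≡ 12 − 47 ≡ 15 (mod 25).
Need 201⁻¹ mod 25. Extended Euclid on (25, 1):
25 = 25·1 + 0
201⁻¹ ≡ 1 (mod 25), so k ≡ 1·15 ≡ 15 (mod 25).
x = 47 + 201·15 = 3062.

3062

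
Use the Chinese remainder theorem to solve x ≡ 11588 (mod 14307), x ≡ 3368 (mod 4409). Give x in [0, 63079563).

Write x = 11588 + 14307·k. Then 14307·k ≡ 3368 − 11588 ≡ 598 (mod 4409).
Need 14307⁻¹ mod 4409. Extended Euclid on (4409, 1080):
4409 = 4×1080 + 89
1080 = 12×89 + 12
89 = 7×12 + 5
12 = 2×5 + 2
5 = 2×2 + 1
2 = 2×1 + 0
Back-substitute:
1 = 5 − 2·2
1 = −2·12 + 5·5
1 = 5·89 − 37·12
1 = −37·1080 + 449·89
1 = 449·4409 − 1833·1080
14307⁻¹ ≡ 2576 (mod 4409), so k ≡ 2576·598 ≡ 1707 (mod 4409).
x = 11588 + 14307·1707 = 24433637.

24433637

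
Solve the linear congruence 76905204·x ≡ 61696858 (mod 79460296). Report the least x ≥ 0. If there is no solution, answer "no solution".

gcd(76905204, 79460296):
79460296 = 1*76905204 + 2555092
76905204 = 30*2555092 + 252444
2555092 = 10*252444 + 30652
252444 = 8*30652 + 7228
30652 = 4*7228 + 1740
7228 = 4*1740 + 268
1740 = 6*268 + 132
268 = 2*132 + 4
132 = 33*4 + 0
gcd = 4, but 4 ∤ 61696858, so the congruence has no solution.

no solution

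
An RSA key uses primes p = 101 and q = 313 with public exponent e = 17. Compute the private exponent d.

φ(n) = (p−1)(q−1) = 100·312 = 31200.
Need d with 17·d ≡ 1 (mod 31200). Apply the extended Euclidean algorithm:
31200 = 1835·17 + 5
17 = 3·5 + 2
5 = 2·2 + 1
2 = 2·1 + 0
Back-substitute:
1 = 5 − 2·2
1 = −2·17 + 7·5
1 = 7·31200 − 12847·17
So 17·(-12847) ≡ 1 (mod 31200), hence d ≡ -12847 ≡ 18353 (mod 31200).

18353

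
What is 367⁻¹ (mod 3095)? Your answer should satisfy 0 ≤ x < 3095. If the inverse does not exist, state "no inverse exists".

gcd(3095, 367) by repeated division:
3095 = 8×367 + 159
367 = 2×159 + 49
159 = 3×49 + 12
49 = 4×12 + 1
12 = 12×1 + 0
gcd = 1, so the inverse exists. Back-substitute:
1 = 49 − 4·12
1 = −4·159 + 13·49
1 = 13·367 − 30·159
1 = −30·3095 + 253·367
So 367·253 ≡ 1 (mod 3095).

253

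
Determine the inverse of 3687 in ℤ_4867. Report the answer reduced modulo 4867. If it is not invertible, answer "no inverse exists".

gcd(4867, 3687) by repeated division:
4867 = 1×3687 + 1180
3687 = 3×1180 + 147
1180 = 8×147 + 4
147 = 36×4 + 3
4 = 1×3 + 1
3 = 3×1 + 0
Since gcd(3687, 4867) = 1, back-substitute to write 1 as a combination:
1 = 4 − 3
1 = −147 + 37·4
1 = 37·1180 − 297·147
1 = −297·3687 + 928·1180
1 = 928·4867 − 1225·3687
Thus 3687·(-1225) ≡ 1 (mod 4867); reducing, -1225 mod 4867 = 3642.

3642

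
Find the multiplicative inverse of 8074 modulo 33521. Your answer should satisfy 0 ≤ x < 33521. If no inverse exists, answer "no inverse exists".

Run Euclid on (33521, 8074):
33521 = 4·8074 + 1225
8074 = 6·1225 + 724
1225 = 1·724 + 501
724 = 1·501 + 223
501 = 2·223 + 55
223 = 4·55 + 3
55 = 18·3 + 1
3 = 3·1 + 0
The gcd is 1. Working backward:
1 = 55 − 18·3
1 = −18·223 + 73·55
1 = 73·501 − 164·223
1 = −164·724 + 237·501
1 = 237·1225 − 401·724
1 = −401·8074 + 2643·1225
1 = 2643·33521 − 10973·8074
So 8074·(-10973) ≡ 1 (mod 33521), and -10973 ≡ 22548 (mod 33521).

22548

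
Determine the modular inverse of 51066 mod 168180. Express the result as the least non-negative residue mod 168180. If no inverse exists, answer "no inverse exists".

no inverse exists

Compute gcd(51066, 168180):
168180 = 3×51066 + 14982
51066 = 3×14982 + 6120
14982 = 2×6120 + 2742
6120 = 2×2742 + 636
2742 = 4×636 + 198
636 = 3×198 + 42
198 = 4×42 + 30
42 = 1×30 + 12
30 = 2×12 + 6
12 = 2×6 + 0
Since gcd = 6 > 1, 51066 is not a unit mod 168180.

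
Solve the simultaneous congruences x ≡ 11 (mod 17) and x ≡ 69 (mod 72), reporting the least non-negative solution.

Write x = 11 + 17·k. Then 17·k ≡ 69 − 11 ≡ 58 (mod 72).
Need 17⁻¹ mod 72. Extended Euclid on (72, 17):
72 = 4×17 + 4
17 = 4×4 + 1
4 = 4×1 + 0
Back-substitute:
1 = 17 − 4·4
1 = −4·72 + 17·17
17⁻¹ ≡ 17 (mod 72), so k ≡ 17·58 ≡ 50 (mod 72).
x = 11 + 17·50 = 861.

861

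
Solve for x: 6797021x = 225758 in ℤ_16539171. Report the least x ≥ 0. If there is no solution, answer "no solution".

no solution

gcd(6797021, 16539171):
16539171 = 2·6797021 + 2945129
6797021 = 2·2945129 + 906763
2945129 = 3·906763 + 224840
906763 = 4·224840 + 7403
224840 = 30·7403 + 2750
7403 = 2·2750 + 1903
2750 = 1·1903 + 847
1903 = 2·847 + 209
847 = 4·209 + 11
209 = 19·11 + 0
gcd = 11, but 11 ∤ 225758, so the congruence has no solution.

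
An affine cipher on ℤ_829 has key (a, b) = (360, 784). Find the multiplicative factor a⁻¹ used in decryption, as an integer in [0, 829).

578

Run Euclid on (829, 360):
829 = 2*360 + 109
360 = 3*109 + 33
109 = 3*33 + 10
33 = 3*10 + 3
10 = 3*3 + 1
3 = 3*1 + 0
The gcd is 1. Working backward:
1 = 10 − 3·3
1 = −3·33 + 10·10
1 = 10·109 − 33·33
1 = −33·360 + 109·109
1 = 109·829 − 251·360
Hence 360⁻¹ ≡ -251 ≡ 578 (mod 829).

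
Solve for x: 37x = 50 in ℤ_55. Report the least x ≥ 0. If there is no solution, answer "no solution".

First find gcd(37, 55):
55 = 1·37 + 18
37 = 2·18 + 1
18 = 18·1 + 0
gcd = 1, so a unique solution mod 55 exists.
Back-substitute for the Bézout coefficients:
1 = 37 − 2·18
1 = −2·55 + 3·37
So 37·(3) ≡ 1 (mod 55), giving 37⁻¹ ≡ 3.
x ≡ 37⁻¹·50 ≡ 3·50 ≡ 40 (mod 55).

40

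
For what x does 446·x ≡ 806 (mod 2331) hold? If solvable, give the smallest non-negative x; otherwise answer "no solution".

First find gcd(446, 2331):
2331 = 5·446 + 101
446 = 4·101 + 42
101 = 2·42 + 17
42 = 2·17 + 8
17 = 2·8 + 1
8 = 8·1 + 0
gcd = 1, so a unique solution mod 2331 exists.
Back-substitute for the Bézout coefficients:
1 = 17 − 2·8
1 = −2·42 + 5·17
1 = 5·101 − 12·42
1 = −12·446 + 53·101
1 = 53·2331 − 277·446
So 446·(-277) ≡ 1 (mod 2331), giving 446⁻¹ ≡ 2054.
x ≡ 446⁻¹·806 ≡ 2054·806 ≡ 514 (mod 2331).

514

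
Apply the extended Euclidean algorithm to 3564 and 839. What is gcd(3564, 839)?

Euclidean algorithm:
3564 = 4*839 + 208
839 = 4*208 + 7
208 = 29*7 + 5
7 = 1*5 + 2
5 = 2*2 + 1
2 = 2*1 + 0
gcd(3564, 839) = 1.
Working backward:
1 = 5 − 2·2
1 = −2·7 + 3·5
1 = 3·208 − 89·7
1 = −89·839 + 359·208
1 = 359·3564 − 1525·839
So 1 = (359)·3564 + (-1525)·839.

1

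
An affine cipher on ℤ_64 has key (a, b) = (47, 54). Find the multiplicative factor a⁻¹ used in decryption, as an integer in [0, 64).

Apply the Euclidean algorithm to 64 and 47:
64 = 1·47 + 17
47 = 2·17 + 13
17 = 1·13 + 4
13 = 3·4 + 1
4 = 4·1 + 0
The gcd is 1. Working backward:
1 = 13 − 3·4
1 = −3·17 + 4·13
1 = 4·47 − 11·17
1 = −11·64 + 15·47
So 47·15 ≡ 1 (mod 64).

15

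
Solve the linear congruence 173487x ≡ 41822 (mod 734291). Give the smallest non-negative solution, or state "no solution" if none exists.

First find gcd(173487, 734291):
734291 = 4*173487 + 40343
173487 = 4*40343 + 12115
40343 = 3*12115 + 3998
12115 = 3*3998 + 121
3998 = 33*121 + 5
121 = 24*5 + 1
5 = 5*1 + 0
gcd = 1, so a unique solution mod 734291 exists.
Back-substitute for the Bézout coefficients:
1 = 121 − 24·5
1 = −24·3998 + 793·121
1 = 793·12115 − 2403·3998
1 = −2403·40343 + 8002·12115
1 = 8002·173487 − 34411·40343
1 = −34411·734291 + 145646·173487
So 173487·(145646) ≡ 1 (mod 734291), giving 173487⁻¹ ≡ 145646.
x ≡ 173487⁻¹·41822 ≡ 145646·41822 ≡ 263167 (mod 734291).

263167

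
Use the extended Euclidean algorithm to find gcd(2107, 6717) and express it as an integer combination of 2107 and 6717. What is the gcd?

1

Apply Euclid's algorithm to 6717 and 2107:
6717 = 3·2107 + 396
2107 = 5·396 + 127
396 = 3·127 + 15
127 = 8·15 + 7
15 = 2·7 + 1
7 = 7·1 + 0
gcd(2107, 6717) = 1.
Back-substituting:
1 = 15 − 2·7
1 = −2·127 + 17·15
1 = 17·396 − 53·127
1 = −53·2107 + 282·396
1 = 282·6717 − 899·2107
So 1 = (282)·6717 + (-899)·2107.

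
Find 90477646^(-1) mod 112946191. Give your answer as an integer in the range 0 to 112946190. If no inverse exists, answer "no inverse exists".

Run Euclid on (112946191, 90477646):
112946191 = 1·90477646 + 22468545
90477646 = 4·22468545 + 603466
22468545 = 37·603466 + 140303
603466 = 4·140303 + 42254
140303 = 3·42254 + 13541
42254 = 3·13541 + 1631
13541 = 8·1631 + 493
1631 = 3·493 + 152
493 = 3·152 + 37
152 = 4·37 + 4
37 = 9·4 + 1
4 = 4·1 + 0
gcd = 1, so the inverse exists. Back-substitute:
1 = 37 − 9·4
1 = −9·152 + 37·37
1 = 37·493 − 120·152
1 = −120·1631 + 397·493
1 = 397·13541 − 3296·1631
1 = −3296·42254 + 10285·13541
1 = 10285·140303 − 34151·42254
1 = −34151·603466 + 146889·140303
1 = 146889·22468545 − 5469044·603466
1 = −5469044·90477646 + 22023065·22468545
1 = 22023065·112946191 − 27492109·90477646
Thus 90477646·(-27492109) ≡ 1 (mod 112946191); reducing, -27492109 mod 112946191 = 85454082.

85454082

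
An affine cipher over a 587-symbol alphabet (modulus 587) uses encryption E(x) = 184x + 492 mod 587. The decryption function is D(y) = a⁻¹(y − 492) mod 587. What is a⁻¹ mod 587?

Apply the Euclidean algorithm to 587 and 184:
587 = 3*184 + 35
184 = 5*35 + 9
35 = 3*9 + 8
9 = 1*8 + 1
8 = 8*1 + 0
gcd = 1, so the inverse exists. Back-substitute:
1 = 9 − 8
1 = −35 + 4·9
1 = 4·184 − 21·35
1 = −21·587 + 67·184
So 184·67 ≡ 1 (mod 587).

67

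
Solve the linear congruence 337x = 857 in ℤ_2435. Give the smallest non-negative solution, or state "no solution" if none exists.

First find gcd(337, 2435):
2435 = 7·337 + 76
337 = 4·76 + 33
76 = 2·33 + 10
33 = 3·10 + 3
10 = 3·3 + 1
3 = 3·1 + 0
gcd = 1, so a unique solution mod 2435 exists.
Back-substitute for the Bézout coefficients:
1 = 10 − 3·3
1 = −3·33 + 10·10
1 = 10·76 − 23·33
1 = −23·337 + 102·76
1 = 102·2435 − 737·337
So 337·(-737) ≡ 1 (mod 2435), giving 337⁻¹ ≡ 1698.
x ≡ 337⁻¹·857 ≡ 1698·857 ≡ 1491 (mod 2435).

1491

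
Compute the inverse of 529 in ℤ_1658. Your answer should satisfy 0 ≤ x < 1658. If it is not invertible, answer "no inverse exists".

467

Extended Euclidean algorithm:
1658 = 3×529 + 71
529 = 7×71 + 32
71 = 2×32 + 7
32 = 4×7 + 4
7 = 1×4 + 3
4 = 1×3 + 1
3 = 3×1 + 0
gcd = 1, so the inverse exists. Back-substitute:
1 = 4 − 3
1 = −7 + 2·4
1 = 2·32 − 9·7
1 = −9·71 + 20·32
1 = 20·529 − 149·71
1 = −149·1658 + 467·529
So 529·467 ≡ 1 (mod 1658).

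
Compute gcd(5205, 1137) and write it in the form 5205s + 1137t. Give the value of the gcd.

3

Apply Euclid's algorithm to 5205 and 1137:
5205 = 4*1137 + 657
1137 = 1*657 + 480
657 = 1*480 + 177
480 = 2*177 + 126
177 = 1*126 + 51
126 = 2*51 + 24
51 = 2*24 + 3
24 = 8*3 + 0
gcd(5205, 1137) = 3.
Back-substituting:
3 = 51 − 2·24
3 = −2·126 + 5·51
3 = 5·177 − 7·126
3 = −7·480 + 19·177
3 = 19·657 − 26·480
3 = −26·1137 + 45·657
3 = 45·5205 − 206·1137
So 3 = (45)·5205 + (-206)·1137.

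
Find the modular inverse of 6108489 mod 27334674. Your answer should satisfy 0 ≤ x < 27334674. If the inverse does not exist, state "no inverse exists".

no inverse exists

Compute gcd(6108489, 27334674):
27334674 = 4*6108489 + 2900718
6108489 = 2*2900718 + 307053
2900718 = 9*307053 + 137241
307053 = 2*137241 + 32571
137241 = 4*32571 + 6957
32571 = 4*6957 + 4743
6957 = 1*4743 + 2214
4743 = 2*2214 + 315
2214 = 7*315 + 9
315 = 35*9 + 0
The gcd is 9, not 1, hence no inverse exists.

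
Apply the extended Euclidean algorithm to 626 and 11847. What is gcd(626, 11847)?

Apply Euclid's algorithm to 11847 and 626:
11847 = 18·626 + 579
626 = 1·579 + 47
579 = 12·47 + 15
47 = 3·15 + 2
15 = 7·2 + 1
2 = 2·1 + 0
gcd(626, 11847) = 1.
Express as a combination:
1 = 15 − 7·2
1 = −7·47 + 22·15
1 = 22·579 − 271·47
1 = −271·626 + 293·579
1 = 293·11847 − 5545·626
So 1 = (293)·11847 + (-5545)·626.

1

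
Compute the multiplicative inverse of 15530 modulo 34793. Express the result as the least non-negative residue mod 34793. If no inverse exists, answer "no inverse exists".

Extended Euclidean algorithm:
34793 = 2·15530 + 3733
15530 = 4·3733 + 598
3733 = 6·598 + 145
598 = 4·145 + 18
145 = 8·18 + 1
18 = 18·1 + 0
gcd = 1, so the inverse exists. Back-substitute:
1 = 145 − 8·18
1 = −8·598 + 33·145
1 = 33·3733 − 206·598
1 = −206·15530 + 857·3733
1 = 857·34793 − 1920·15530
So 15530·(-1920) ≡ 1 (mod 34793), and -1920 ≡ 32873 (mod 34793).

32873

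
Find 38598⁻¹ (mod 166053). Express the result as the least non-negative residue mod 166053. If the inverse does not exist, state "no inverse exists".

Euclidean algorithm on 166053, 38598:
166053 = 4*38598 + 11661
38598 = 3*11661 + 3615
11661 = 3*3615 + 816
3615 = 4*816 + 351
816 = 2*351 + 114
351 = 3*114 + 9
114 = 12*9 + 6
9 = 1*6 + 3
6 = 2*3 + 0
Since gcd = 3 > 1, 38598 is not a unit mod 166053.

no inverse exists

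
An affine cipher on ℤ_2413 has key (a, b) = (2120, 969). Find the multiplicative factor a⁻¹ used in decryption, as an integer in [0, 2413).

140

Apply the Euclidean algorithm to 2413 and 2120:
2413 = 1*2120 + 293
2120 = 7*293 + 69
293 = 4*69 + 17
69 = 4*17 + 1
17 = 17*1 + 0
The gcd is 1. Working backward:
1 = 69 − 4·17
1 = −4·293 + 17·69
1 = 17·2120 − 123·293
1 = −123·2413 + 140·2120
So 2120·140 ≡ 1 (mod 2413).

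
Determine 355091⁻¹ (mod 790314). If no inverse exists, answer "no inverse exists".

186197

Apply the Euclidean algorithm to 790314 and 355091:
790314 = 2·355091 + 80132
355091 = 4·80132 + 34563
80132 = 2·34563 + 11006
34563 = 3·11006 + 1545
11006 = 7·1545 + 191
1545 = 8·191 + 17
191 = 11·17 + 4
17 = 4·4 + 1
4 = 4·1 + 0
gcd = 1, so the inverse exists. Back-substitute:
1 = 17 − 4·4
1 = −4·191 + 45·17
1 = 45·1545 − 364·191
1 = −364·11006 + 2593·1545
1 = 2593·34563 − 8143·11006
1 = −8143·80132 + 18879·34563
1 = 18879·355091 − 83659·80132
1 = −83659·790314 + 186197·355091
So 355091·186197 ≡ 1 (mod 790314).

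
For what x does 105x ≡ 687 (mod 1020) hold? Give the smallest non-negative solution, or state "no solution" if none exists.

no solution

gcd(105, 1020):
1020 = 9·105 + 75
105 = 1·75 + 30
75 = 2·30 + 15
30 = 2·15 + 0
gcd = 15, but 15 ∤ 687, so the congruence has no solution.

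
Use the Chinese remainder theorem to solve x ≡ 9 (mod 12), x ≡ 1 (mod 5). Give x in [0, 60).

Write x = 9 + 12·k. Then 12·k ≡ 1 − 9 ≡ 2 (mod 5).
Need 12⁻¹ mod 5. Extended Euclid on (5, 2):
5 = 2×2 + 1
2 = 2×1 + 0
Back-substitute:
1 = 5 − 2·2
12⁻¹ ≡ 3 (mod 5), so k ≡ 3·2 ≡ 1 (mod 5).
x = 9 + 12·1 = 21.

21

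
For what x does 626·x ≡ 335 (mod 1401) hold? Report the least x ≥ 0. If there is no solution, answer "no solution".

First find gcd(626, 1401):
1401 = 2·626 + 149
626 = 4·149 + 30
149 = 4·30 + 29
30 = 1·29 + 1
29 = 29·1 + 0
gcd = 1, so a unique solution mod 1401 exists.
Back-substitute for the Bézout coefficients:
1 = 30 − 29
1 = −149 + 5·30
1 = 5·626 − 21·149
1 = −21·1401 + 47·626
So 626·(47) ≡ 1 (mod 1401), giving 626⁻¹ ≡ 47.
x ≡ 626⁻¹·335 ≡ 47·335 ≡ 334 (mod 1401).

334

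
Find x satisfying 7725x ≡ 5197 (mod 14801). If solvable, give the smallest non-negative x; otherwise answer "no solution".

3072

First find gcd(7725, 14801):
14801 = 1×7725 + 7076
7725 = 1×7076 + 649
7076 = 10×649 + 586
649 = 1×586 + 63
586 = 9×63 + 19
63 = 3×19 + 6
19 = 3×6 + 1
6 = 6×1 + 0
gcd = 1, so a unique solution mod 14801 exists.
Back-substitute for the Bézout coefficients:
1 = 19 − 3·6
1 = −3·63 + 10·19
1 = 10·586 − 93·63
1 = −93·649 + 103·586
1 = 103·7076 − 1123·649
1 = −1123·7725 + 1226·7076
1 = 1226·14801 − 2349·7725
So 7725·(-2349) ≡ 1 (mod 14801), giving 7725⁻¹ ≡ 12452.
x ≡ 7725⁻¹·5197 ≡ 12452·5197 ≡ 3072 (mod 14801).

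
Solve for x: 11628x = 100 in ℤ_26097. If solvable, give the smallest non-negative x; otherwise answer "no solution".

gcd(11628, 26097):
26097 = 2×11628 + 2841
11628 = 4×2841 + 264
2841 = 10×264 + 201
264 = 1×201 + 63
201 = 3×63 + 12
63 = 5×12 + 3
12 = 4×3 + 0
gcd = 3, but 3 ∤ 100, so the congruence has no solution.

no solution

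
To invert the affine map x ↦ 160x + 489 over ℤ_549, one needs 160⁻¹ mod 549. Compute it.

gcd(549, 160) by repeated division:
549 = 3×160 + 69
160 = 2×69 + 22
69 = 3×22 + 3
22 = 7×3 + 1
3 = 3×1 + 0
The gcd is 1. Working backward:
1 = 22 − 7·3
1 = −7·69 + 22·22
1 = 22·160 − 51·69
1 = −51·549 + 175·160
So 160·175 ≡ 1 (mod 549).

175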